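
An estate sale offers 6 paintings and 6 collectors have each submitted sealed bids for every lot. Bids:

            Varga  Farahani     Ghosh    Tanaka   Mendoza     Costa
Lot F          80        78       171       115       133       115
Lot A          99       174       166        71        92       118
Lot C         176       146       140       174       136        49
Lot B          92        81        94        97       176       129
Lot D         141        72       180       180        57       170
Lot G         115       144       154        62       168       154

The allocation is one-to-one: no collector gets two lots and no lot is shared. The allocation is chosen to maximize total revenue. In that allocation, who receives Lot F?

Optimal: Varga→Lot C ($176), Farahani→Lot A ($174), Ghosh→Lot F ($171), Tanaka→Lot D ($180), Mendoza→Lot B ($176), Costa→Lot G ($154) — total 176+174+171+180+176+154 = $1031.
Row-greedy (each collector in turn takes its best remaining lot) gives $975, worse by 56.
Next-best assignment: Varga→Lot C, Farahani→Lot A, Ghosh→Lot F, Tanaka→Lot D, Mendoza→Lot G, Costa→Lot B = $998.
Every other assignment is strictly worse.
Ghosh's own top lot is Lot D ($180), but forcing Ghosh→Lot D and reassigning the rest optimally gives only $975 — worse by 56.

Ghosh receives Lot F.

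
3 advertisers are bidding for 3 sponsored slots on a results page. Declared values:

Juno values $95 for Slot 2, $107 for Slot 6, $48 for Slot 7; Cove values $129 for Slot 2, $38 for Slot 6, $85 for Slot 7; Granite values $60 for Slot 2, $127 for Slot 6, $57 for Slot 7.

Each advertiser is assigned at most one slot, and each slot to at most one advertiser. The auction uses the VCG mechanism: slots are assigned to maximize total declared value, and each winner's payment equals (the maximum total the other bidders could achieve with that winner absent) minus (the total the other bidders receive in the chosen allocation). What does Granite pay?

Granite pays $56.

Efficient allocation: Juno→Slot 2 ($95), Cove→Slot 7 ($85), Granite→Slot 6 ($127); total welfare W = $307.
Granite receives Slot 6 at value $127, so the others get W − 127 = $180.
Without Granite: best allocation of the remaining 2 bidders over all 3 slots is Juno→Slot 6 ($107), Cove→Slot 2 ($129), total $236.
VCG payment = (others' best without Granite) − (others' welfare with Granite) = 236 − 180 = $56.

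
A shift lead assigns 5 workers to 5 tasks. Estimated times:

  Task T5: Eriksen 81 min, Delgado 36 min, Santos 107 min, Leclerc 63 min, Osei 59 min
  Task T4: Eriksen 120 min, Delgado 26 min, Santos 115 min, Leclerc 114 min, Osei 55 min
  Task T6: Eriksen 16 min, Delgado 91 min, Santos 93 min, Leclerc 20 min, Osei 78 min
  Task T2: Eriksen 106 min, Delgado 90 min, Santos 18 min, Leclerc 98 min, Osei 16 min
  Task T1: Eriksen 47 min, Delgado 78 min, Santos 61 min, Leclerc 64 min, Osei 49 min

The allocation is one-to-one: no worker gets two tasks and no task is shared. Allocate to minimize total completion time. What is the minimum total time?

This is the linear assignment problem.
Optimal: Eriksen→Task T1 (47 min), Delgado→Task T4 (26 min), Santos→Task T2 (18 min), Leclerc→Task T6 (20 min), Osei→Task T5 (59 min) — total 47+26+18+20+59 = 170 min.
Column-greedy (each task in turn goes to its cheapest remaining worker) gives 189 min, worse by 19.
Swapping Santos↔Eriksen (Santos→Task T1 61 min, Eriksen→Task T2 106 min) adds 102.

Minimum total: 170 min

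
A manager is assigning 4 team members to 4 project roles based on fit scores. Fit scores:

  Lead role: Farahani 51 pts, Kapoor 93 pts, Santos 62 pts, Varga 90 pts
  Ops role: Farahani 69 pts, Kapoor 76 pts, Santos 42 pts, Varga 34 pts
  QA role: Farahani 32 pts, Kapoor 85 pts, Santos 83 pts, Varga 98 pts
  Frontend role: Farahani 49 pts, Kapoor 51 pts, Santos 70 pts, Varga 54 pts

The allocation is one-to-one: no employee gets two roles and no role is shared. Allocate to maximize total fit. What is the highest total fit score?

Maximum total: 330 pts

Optimal: Farahani→Ops role (69 pts), Kapoor→Lead role (93 pts), Santos→Frontend role (70 pts), Varga→QA role (98 pts) — total 69+93+70+98 = 330 pts.
Row-greedy (each employee in turn takes its best remaining role) gives 299 pts, worse by 31.
Next-best assignment: Farahani→Ops role, Kapoor→QA role, Santos→Frontend role, Varga→Lead role = 314 pts.
Swapping Kapoor↔Varga (Kapoor→QA role 85 pts, Varga→Lead role 90 pts) loses 16.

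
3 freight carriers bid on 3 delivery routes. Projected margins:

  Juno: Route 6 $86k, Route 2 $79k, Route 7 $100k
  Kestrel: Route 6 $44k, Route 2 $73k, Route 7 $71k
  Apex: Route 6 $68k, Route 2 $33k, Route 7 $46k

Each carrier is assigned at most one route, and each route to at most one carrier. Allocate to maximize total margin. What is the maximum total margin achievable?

Max total: $241k

Optimal: Juno→Route 7 ($100k), Kestrel→Route 2 ($73k), Apex→Route 6 ($68k) — total 100+73+68 = $241k.
Column-greedy (each route in turn goes to its best remaining carrier) gives $205k, worse by 36.
Swapping Kestrel↔Juno (Kestrel→Route 7 $71k, Juno→Route 2 $79k) loses 23.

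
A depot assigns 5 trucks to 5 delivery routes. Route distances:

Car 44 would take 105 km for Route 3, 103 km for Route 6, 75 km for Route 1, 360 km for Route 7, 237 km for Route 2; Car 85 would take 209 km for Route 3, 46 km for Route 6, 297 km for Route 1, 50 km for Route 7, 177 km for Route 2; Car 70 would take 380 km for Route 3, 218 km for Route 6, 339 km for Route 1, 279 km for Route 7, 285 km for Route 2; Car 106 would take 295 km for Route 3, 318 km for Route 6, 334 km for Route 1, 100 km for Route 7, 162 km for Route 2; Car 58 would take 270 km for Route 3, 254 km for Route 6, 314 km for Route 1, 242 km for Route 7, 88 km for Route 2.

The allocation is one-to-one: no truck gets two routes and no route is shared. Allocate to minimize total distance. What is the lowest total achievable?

Min total: 678 km

This is the linear assignment problem.
Optimal: Car 44→Route 3 (105 km), Car 85→Route 6 (46 km), Car 70→Route 1 (339 km), Car 106→Route 7 (100 km), Car 58→Route 2 (88 km) — total 105+46+339+100+88 = 678 km.
Column-greedy (each route in turn goes to its cheapest remaining truck) gives 850 km, worse by 172.
Next-best assignment: Car 44→Route 1, Car 85→Route 6, Car 70→Route 3, Car 106→Route 7, Car 58→Route 2 = 689 km.
Swapping Car 44↔Car 85 (Car 44→Route 6 103 km, Car 85→Route 3 209 km) adds 161.
Checked against all permutations: 678 km is optimal.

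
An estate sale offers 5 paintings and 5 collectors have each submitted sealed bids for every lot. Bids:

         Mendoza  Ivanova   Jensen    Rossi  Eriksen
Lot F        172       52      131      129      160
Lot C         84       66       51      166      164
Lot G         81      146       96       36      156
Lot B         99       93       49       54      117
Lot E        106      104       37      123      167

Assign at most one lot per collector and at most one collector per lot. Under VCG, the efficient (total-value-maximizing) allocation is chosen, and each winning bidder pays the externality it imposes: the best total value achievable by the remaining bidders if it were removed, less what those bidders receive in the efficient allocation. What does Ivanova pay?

Efficient allocation: Mendoza→Lot B ($99), Ivanova→Lot G ($146), Jensen→Lot F ($131), Rossi→Lot C ($166), Eriksen→Lot E ($167); total welfare W = $709.
Ivanova receives Lot G at value $146, so the others get W − 146 = $563.
Without Ivanova: best allocation of the remaining 4 bidders over all 5 lots is Mendoza→Lot F ($172), Jensen→Lot G ($96), Rossi→Lot C ($166), Eriksen→Lot E ($167), total $601.
VCG payment = (others' best without Ivanova) − (others' welfare with Ivanova) = 601 − 563 = $38.

Ivanova pays $38.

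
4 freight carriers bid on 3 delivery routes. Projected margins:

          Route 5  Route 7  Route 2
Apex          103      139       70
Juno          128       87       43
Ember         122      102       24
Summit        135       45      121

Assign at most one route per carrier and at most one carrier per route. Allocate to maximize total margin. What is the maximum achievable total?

Optimal: Juno→Route 5 ($128k), Apex→Route 7 ($139k), Summit→Route 2 ($121k) — total 128+139+121 = $388k.
Column-greedy (each route in turn goes to its best remaining carrier) gives $317k, worse by 71.

Maximum total: $388k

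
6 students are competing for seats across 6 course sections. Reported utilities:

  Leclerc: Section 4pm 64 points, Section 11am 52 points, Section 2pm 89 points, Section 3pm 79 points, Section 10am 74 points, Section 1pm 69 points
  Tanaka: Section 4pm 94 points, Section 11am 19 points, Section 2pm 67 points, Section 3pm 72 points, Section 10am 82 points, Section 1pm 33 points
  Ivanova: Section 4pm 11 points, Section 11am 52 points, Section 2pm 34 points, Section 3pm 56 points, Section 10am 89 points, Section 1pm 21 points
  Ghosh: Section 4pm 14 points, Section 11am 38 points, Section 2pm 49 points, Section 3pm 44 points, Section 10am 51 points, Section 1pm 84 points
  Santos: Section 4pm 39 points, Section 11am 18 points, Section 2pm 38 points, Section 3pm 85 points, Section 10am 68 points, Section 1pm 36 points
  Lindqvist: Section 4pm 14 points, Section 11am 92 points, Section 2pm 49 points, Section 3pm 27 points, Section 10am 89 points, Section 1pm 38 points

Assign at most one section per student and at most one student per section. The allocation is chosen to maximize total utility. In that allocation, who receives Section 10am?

This is the linear assignment problem.
Optimal: Leclerc→Section 2pm (89 points), Tanaka→Section 4pm (94 points), Ivanova→Section 10am (89 points), Ghosh→Section 1pm (84 points), Santos→Section 3pm (85 points), Lindqvist→Section 11am (92 points) — total 89+94+89+84+85+92 = 533 points.

Ivanova receives Section 10am.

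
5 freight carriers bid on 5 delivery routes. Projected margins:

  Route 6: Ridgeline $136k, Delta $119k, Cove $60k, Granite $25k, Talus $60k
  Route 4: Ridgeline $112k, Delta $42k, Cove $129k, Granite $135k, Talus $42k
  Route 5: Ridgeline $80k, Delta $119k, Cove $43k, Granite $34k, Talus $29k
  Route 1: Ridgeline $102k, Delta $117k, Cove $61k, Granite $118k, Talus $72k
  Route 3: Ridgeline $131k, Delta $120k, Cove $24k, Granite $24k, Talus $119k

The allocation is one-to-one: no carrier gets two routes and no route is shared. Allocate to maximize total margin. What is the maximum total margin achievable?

Treat this as an assignment problem: match each carrier to one route.
Optimal: Ridgeline→Route 6 ($136k), Delta→Route 5 ($119k), Cove→Route 4 ($129k), Granite→Route 1 ($118k), Talus→Route 3 ($119k) — total 136+119+129+118+119 = $621k.
Column-greedy (each route in turn goes to its best remaining carrier) gives $486k, worse by 135.
Next-best assignment: Ridgeline→Route 6, Delta→Route 5, Cove→Route 1, Granite→Route 4, Talus→Route 3 = $570k.
Swapping Delta↔Granite (Delta→Route 1 $117k, Granite→Route 5 $34k) loses 86.
Checked against all permutations: $621k is optimal.

Max total: $621k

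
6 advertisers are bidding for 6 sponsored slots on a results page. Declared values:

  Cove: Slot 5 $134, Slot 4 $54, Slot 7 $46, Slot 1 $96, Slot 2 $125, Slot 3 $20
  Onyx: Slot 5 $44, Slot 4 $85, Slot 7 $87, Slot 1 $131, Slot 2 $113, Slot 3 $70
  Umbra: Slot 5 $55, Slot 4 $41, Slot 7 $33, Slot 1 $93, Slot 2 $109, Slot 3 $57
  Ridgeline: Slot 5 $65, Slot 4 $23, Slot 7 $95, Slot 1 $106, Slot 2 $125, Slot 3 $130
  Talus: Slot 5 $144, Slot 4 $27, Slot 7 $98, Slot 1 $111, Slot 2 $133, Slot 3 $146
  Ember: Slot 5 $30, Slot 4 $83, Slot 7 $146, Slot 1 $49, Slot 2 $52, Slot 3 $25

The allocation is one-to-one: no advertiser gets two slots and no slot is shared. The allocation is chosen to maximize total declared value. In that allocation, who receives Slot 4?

Onyx receives Slot 4.

This is a one-to-one assignment (maximum-weight bipartite matching).
Optimal: Cove→Slot 5 ($134), Onyx→Slot 4 ($85), Umbra→Slot 1 ($93), Ridgeline→Slot 2 ($125), Talus→Slot 3 ($146), Ember→Slot 7 ($146) — total 134+85+93+125+146+146 = $729.
Column-greedy (each slot in turn goes to its best remaining advertiser) gives $663, worse by 66.
Checked against all permutations: $729 is optimal.
Onyx's own top slot is Slot 1 ($131), but forcing Onyx→Slot 1 and reassigning the rest optimally gives only $723 — worse by 6.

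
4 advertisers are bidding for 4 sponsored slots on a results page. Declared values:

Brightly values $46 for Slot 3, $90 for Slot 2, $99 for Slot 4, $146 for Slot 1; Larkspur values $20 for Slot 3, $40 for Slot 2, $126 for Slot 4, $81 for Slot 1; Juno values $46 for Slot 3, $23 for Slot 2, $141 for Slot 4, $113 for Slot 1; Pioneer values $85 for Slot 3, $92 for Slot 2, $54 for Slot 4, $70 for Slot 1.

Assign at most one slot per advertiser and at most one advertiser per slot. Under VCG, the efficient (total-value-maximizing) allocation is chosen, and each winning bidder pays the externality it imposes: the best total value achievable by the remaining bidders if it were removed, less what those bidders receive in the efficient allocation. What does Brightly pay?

Efficient allocation: Brightly→Slot 2 ($90), Larkspur→Slot 4 ($126), Juno→Slot 1 ($113), Pioneer→Slot 3 ($85); total welfare W = $414.
Brightly receives Slot 2 at value $90, so the others get W − 90 = $324.
Without Brightly: best allocation of the remaining 3 bidders over all 4 slots is Larkspur→Slot 4 ($126), Juno→Slot 1 ($113), Pioneer→Slot 2 ($92), total $331.
VCG payment = (others' best without Brightly) − (others' welfare with Brightly) = 331 − 324 = $7.

Brightly pays $7.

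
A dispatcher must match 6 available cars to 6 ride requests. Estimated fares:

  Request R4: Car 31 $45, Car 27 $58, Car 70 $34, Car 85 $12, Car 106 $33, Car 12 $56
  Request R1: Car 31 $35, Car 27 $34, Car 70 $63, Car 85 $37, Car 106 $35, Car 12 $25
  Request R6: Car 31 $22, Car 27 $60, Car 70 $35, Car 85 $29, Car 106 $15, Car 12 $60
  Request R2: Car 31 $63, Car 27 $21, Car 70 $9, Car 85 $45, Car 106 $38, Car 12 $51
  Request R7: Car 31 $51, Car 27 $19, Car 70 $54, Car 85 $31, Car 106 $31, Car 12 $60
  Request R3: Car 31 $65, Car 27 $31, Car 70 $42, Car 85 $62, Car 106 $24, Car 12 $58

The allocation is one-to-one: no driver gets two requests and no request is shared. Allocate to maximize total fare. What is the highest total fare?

Max total: $341

Optimal: Car 31→Request R2 ($63), Car 27→Request R6 ($60), Car 70→Request R1 ($63), Car 85→Request R3 ($62), Car 106→Request R4 ($33), Car 12→Request R7 ($60) — total 63+60+63+62+33+60 = $341.
Row-greedy (each driver in turn takes its best remaining request) gives $326, worse by 15.
Next-best assignment: Car 31→Request R2, Car 27→Request R4, Car 70→Request R1, Car 85→Request R3, Car 106→Request R7, Car 12→Request R6 = $337.
Every other assignment is strictly worse.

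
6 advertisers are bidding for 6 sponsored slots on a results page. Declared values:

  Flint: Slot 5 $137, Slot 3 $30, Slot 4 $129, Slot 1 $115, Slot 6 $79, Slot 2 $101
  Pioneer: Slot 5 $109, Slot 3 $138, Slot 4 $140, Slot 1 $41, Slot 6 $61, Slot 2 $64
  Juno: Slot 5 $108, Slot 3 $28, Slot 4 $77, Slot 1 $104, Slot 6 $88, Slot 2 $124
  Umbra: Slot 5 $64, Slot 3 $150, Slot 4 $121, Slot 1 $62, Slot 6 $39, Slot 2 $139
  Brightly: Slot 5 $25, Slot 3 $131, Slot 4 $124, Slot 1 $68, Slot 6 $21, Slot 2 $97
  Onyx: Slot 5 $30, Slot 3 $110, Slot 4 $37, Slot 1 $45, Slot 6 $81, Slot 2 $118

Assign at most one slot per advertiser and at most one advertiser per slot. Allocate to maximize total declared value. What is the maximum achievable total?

Max total: $732

Optimal: Flint→Slot 5 ($137), Pioneer→Slot 4 ($140), Juno→Slot 1 ($104), Umbra→Slot 2 ($139), Brightly→Slot 3 ($131), Onyx→Slot 6 ($81) — total 137+140+104+139+131+81 = $732.
Row-greedy (each advertiser in turn takes its best remaining slot) gives $700, worse by 32.
Next-best assignment: Flint→Slot 5, Pioneer→Slot 3, Juno→Slot 1, Umbra→Slot 2, Brightly→Slot 4, Onyx→Slot 6 = $723.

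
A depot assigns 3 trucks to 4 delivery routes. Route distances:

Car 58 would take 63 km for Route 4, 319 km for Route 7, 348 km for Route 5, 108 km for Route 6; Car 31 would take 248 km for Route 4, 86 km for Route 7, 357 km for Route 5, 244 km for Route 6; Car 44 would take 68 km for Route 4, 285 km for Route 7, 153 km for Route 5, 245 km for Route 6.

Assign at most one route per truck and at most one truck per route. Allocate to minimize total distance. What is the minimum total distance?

Optimal: Car 58→Route 6 (108 km), Car 31→Route 7 (86 km), Car 44→Route 4 (68 km) — total 108+86+68 = 262 km.
Row-greedy (each truck in turn takes its cheapest remaining route) gives 302 km, worse by 40.

Minimum total: 262 km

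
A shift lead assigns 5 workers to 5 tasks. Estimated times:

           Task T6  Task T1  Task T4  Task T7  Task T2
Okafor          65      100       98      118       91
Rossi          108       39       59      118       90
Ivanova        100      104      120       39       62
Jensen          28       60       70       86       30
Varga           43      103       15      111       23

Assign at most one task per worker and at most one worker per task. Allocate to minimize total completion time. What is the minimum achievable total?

Minimum total: 188 min

Optimal: Okafor→Task T6 (65 min), Rossi→Task T1 (39 min), Ivanova→Task T7 (39 min), Jensen→Task T2 (30 min), Varga→Task T4 (15 min) — total 65+39+39+30+15 = 188 min.
Column-greedy (each task in turn goes to its cheapest remaining worker) gives 212 min, worse by 24.
Swapping Varga↔Okafor (Varga→Task T6 43 min, Okafor→Task T4 98 min) adds 61.
No other one-to-one assignment undercuts 188 min.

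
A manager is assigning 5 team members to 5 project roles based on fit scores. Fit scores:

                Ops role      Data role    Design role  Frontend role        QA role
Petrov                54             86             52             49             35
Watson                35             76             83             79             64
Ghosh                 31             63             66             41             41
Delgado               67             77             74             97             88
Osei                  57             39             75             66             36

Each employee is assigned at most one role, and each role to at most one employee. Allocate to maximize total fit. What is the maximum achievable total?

Maximum total: 376 pts

Optimal: Petrov→Data role (86 pts), Watson→Frontend role (79 pts), Ghosh→Design role (66 pts), Delgado→QA role (88 pts), Osei→Ops role (57 pts) — total 86+79+66+88+57 = 376 pts.
Row-greedy (each employee in turn takes its best remaining role) gives 355 pts, worse by 21.
Swapping Petrov↔Ghosh (Petrov→Design role 52 pts, Ghosh→Data role 63 pts) loses 37.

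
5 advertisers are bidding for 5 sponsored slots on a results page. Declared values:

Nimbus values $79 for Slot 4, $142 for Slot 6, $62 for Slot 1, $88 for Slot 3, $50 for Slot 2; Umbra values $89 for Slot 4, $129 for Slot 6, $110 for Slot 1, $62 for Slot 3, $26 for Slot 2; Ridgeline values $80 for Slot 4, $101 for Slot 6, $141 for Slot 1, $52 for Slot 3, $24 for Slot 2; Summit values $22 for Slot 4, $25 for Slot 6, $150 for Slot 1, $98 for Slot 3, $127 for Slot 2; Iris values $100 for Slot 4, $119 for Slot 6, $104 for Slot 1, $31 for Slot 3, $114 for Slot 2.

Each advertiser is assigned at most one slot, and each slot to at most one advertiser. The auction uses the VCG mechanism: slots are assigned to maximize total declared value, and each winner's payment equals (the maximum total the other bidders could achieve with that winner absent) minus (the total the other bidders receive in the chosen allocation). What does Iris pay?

Iris pays $14.

Efficient allocation: Nimbus→Slot 3 ($88), Umbra→Slot 6 ($129), Ridgeline→Slot 1 ($141), Summit→Slot 2 ($127), Iris→Slot 4 ($100); total welfare W = $585.
Iris receives Slot 4 at value $100, so the others get W − 100 = $485.
Without Iris: best allocation of the remaining 4 bidders over all 5 slots is Nimbus→Slot 6 ($142), Umbra→Slot 4 ($89), Ridgeline→Slot 1 ($141), Summit→Slot 2 ($127), total $499.
VCG payment = (others' best without Iris) − (others' welfare with Iris) = 499 − 485 = $14.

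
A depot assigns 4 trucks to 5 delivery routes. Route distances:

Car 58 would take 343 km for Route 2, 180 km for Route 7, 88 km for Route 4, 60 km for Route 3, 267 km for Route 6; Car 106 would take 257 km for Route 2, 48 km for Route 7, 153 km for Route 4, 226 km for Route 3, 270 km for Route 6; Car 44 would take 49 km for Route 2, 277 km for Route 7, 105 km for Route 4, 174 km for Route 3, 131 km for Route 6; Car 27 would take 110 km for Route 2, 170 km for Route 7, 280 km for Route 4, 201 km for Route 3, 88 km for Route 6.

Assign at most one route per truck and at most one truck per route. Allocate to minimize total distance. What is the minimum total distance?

Min total: 245 km

Treat this as an assignment problem: match each truck to one route.
Optimal: Car 58→Route 3 (60 km), Car 106→Route 7 (48 km), Car 44→Route 2 (49 km), Car 27→Route 6 (88 km) — total 60+48+49+88 = 245 km.
Column-greedy (each route in turn goes to its cheapest remaining truck) gives 386 km, worse by 141.
Swapping Car 44↔Car 106 (Car 44→Route 7 277 km, Car 106→Route 2 257 km) adds 437.
Every other assignment is strictly worse.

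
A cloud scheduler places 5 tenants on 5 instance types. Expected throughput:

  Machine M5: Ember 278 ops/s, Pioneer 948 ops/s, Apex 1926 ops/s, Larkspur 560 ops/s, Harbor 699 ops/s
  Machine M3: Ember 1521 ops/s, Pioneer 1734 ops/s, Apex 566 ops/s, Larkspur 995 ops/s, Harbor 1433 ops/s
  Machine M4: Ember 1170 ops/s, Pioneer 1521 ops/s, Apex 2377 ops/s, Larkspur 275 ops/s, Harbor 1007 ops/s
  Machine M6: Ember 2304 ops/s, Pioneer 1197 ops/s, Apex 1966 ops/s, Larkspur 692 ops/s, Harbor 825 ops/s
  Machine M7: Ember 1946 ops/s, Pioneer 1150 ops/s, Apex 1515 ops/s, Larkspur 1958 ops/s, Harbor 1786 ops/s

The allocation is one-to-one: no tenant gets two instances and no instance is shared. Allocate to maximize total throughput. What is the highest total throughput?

This is a one-to-one assignment (maximum-weight bipartite matching).
Optimal: Ember→Machine M6 (2304 ops/s), Pioneer→Machine M4 (1521 ops/s), Apex→Machine M5 (1926 ops/s), Larkspur→Machine M7 (1958 ops/s), Harbor→Machine M3 (1433 ops/s) — total 2304+1521+1926+1958+1433 = 9142 ops/s.
Column-greedy (each instance in turn goes to its best remaining tenant) gives 7613 ops/s, worse by 1529.
Next-best assignment: Ember→Machine M6, Pioneer→Machine M3, Apex→Machine M4, Larkspur→Machine M7, Harbor→Machine M5 = 9072 ops/s.
Swapping Apex↔Larkspur (Apex→Machine M7 1515 ops/s, Larkspur→Machine M5 560 ops/s) loses 1809.
Checked against all permutations: 9142 ops/s is optimal.

Max total: 9142 ops/s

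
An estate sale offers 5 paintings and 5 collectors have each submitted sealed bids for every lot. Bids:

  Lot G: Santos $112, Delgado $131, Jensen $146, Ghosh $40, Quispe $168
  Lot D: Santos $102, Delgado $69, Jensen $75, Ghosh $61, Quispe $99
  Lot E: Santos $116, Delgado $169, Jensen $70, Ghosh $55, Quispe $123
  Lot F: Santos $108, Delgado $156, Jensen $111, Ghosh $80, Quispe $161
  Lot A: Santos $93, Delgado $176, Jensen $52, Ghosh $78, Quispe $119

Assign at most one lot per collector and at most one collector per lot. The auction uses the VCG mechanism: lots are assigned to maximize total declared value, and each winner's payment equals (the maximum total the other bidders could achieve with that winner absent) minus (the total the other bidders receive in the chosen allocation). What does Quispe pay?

Efficient allocation: Santos→Lot E ($116), Delgado→Lot A ($176), Jensen→Lot G ($146), Ghosh→Lot D ($61), Quispe→Lot F ($161); total welfare W = $660.
Quispe receives Lot F at value $161, so the others get W − 161 = $499.
Without Quispe: best allocation of the remaining 4 bidders over all 5 lots is Santos→Lot E ($116), Delgado→Lot A ($176), Jensen→Lot G ($146), Ghosh→Lot F ($80), total $518.
VCG payment = (others' best without Quispe) − (others' welfare with Quispe) = 518 − 499 = $19.

Quispe pays $19.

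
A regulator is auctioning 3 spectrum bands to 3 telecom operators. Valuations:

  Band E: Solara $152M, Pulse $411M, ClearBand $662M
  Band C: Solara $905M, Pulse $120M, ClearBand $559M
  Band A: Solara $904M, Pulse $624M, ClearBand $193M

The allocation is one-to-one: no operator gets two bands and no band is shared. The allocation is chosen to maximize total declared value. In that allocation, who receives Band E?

Treat this as an assignment problem: match each operator to one band.
Optimal: Solara→Band C ($905M), Pulse→Band A ($624M), ClearBand→Band E ($662M) — total 905+624+662 = $2191M.
Next-best assignment: Solara→Band A, Pulse→Band E, ClearBand→Band C = $1874M.
Every other assignment is strictly worse.

ClearBand receives Band E.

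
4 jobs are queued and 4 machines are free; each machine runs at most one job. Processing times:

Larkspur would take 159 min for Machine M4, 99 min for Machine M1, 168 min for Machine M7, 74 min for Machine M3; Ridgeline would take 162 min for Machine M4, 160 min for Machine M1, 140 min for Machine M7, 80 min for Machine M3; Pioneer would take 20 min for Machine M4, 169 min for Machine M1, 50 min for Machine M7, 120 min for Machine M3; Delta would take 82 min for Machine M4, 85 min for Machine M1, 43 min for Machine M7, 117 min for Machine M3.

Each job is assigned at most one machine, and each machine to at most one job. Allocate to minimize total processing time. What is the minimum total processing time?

Min total: 242 min

This is the linear assignment problem.
Optimal: Larkspur→Machine M1 (99 min), Ridgeline→Machine M3 (80 min), Pioneer→Machine M4 (20 min), Delta→Machine M7 (43 min) — total 99+80+20+43 = 242 min.
Min-entry greedy (repeatedly take the single cheapest remaining cell) gives 297 min, worse by 55.
Swapping Delta↔Larkspur (Delta→Machine M1 85 min, Larkspur→Machine M7 168 min) adds 111.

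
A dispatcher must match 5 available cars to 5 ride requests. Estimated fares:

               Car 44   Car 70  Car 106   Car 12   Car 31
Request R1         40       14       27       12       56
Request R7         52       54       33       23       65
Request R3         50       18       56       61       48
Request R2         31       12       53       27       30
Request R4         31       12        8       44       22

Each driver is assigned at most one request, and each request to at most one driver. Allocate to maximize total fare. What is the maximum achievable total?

Optimal: Car 44→Request R3 ($50), Car 70→Request R7 ($54), Car 106→Request R2 ($53), Car 12→Request R4 ($44), Car 31→Request R1 ($56) — total 50+54+53+44+56 = $257.
Next-best assignment: Car 44→Request R4, Car 70→Request R7, Car 106→Request R2, Car 12→Request R3, Car 31→Request R1 = $255.
No other one-to-one assignment exceeds $257.

Max total: $257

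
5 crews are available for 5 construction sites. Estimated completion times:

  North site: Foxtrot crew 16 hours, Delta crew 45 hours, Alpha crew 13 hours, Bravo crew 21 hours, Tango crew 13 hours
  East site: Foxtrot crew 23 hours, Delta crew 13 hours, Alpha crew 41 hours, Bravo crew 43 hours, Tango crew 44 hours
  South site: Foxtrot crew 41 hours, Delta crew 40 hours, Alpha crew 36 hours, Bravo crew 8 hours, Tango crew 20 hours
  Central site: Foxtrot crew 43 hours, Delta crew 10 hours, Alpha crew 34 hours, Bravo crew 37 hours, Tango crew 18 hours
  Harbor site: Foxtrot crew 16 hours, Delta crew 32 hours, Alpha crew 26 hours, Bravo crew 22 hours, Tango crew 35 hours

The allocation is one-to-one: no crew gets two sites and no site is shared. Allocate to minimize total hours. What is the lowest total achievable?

This is the linear assignment problem.
Optimal: Foxtrot crew→Harbor site (16 hours), Delta crew→East site (13 hours), Alpha crew→North site (13 hours), Bravo crew→South site (8 hours), Tango crew→Central site (18 hours) — total 16+13+13+8+18 = 68 hours.
Row-greedy (each crew in turn takes its cheapest remaining site) gives 104 hours, worse by 36.
Next-best assignment: Foxtrot crew→East site, Delta crew→Central site, Alpha crew→Harbor site, Bravo crew→South site, Tango crew→North site = 80 hours.
Swapping Tango crew↔Bravo crew (Tango crew→South site 20 hours, Bravo crew→Central site 37 hours) adds 31.

Minimum total: 68 hours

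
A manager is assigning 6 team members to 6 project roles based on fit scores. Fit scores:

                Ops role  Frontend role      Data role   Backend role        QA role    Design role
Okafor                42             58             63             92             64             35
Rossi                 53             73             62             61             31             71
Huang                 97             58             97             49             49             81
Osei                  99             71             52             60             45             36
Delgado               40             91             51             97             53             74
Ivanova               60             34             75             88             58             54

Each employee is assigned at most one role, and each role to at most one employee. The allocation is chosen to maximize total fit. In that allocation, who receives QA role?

Optimal: Okafor→QA role (64 pts), Rossi→Design role (71 pts), Huang→Data role (97 pts), Osei→Ops role (99 pts), Delgado→Frontend role (91 pts), Ivanova→Backend role (88 pts) — total 64+71+97+99+91+88 = 510 pts.
Column-greedy (each role in turn goes to its best remaining employee) gives 508 pts, worse by 2.
Every other assignment is strictly worse.
Okafor's own top role is Backend role (92 pts), but forcing Okafor→Backend role and reassigning the rest optimally gives only 508 pts — worse by 2.

Okafor receives QA role.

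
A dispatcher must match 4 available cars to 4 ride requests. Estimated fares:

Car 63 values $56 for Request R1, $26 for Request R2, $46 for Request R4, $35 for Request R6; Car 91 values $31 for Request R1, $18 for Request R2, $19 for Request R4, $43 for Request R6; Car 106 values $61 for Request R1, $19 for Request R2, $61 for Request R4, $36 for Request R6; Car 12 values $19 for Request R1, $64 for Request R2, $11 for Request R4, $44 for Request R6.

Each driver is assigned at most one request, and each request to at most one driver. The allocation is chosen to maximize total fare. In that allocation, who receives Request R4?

Car 106 receives Request R4.

Treat this as an assignment problem: match each driver to one request.
Optimal: Car 63→Request R1 ($56), Car 91→Request R6 ($43), Car 106→Request R4 ($61), Car 12→Request R2 ($64) — total 56+43+61+64 = $224.
Max-entry greedy (repeatedly take the single best remaining cell) gives $214, worse by 10.
Next-best assignment: Car 63→Request R4, Car 91→Request R6, Car 106→Request R1, Car 12→Request R2 = $214.
Every other assignment is strictly worse.
Car 106's own top request is Request R1 ($61), but forcing Car 106→Request R1 and reassigning the rest optimally gives only $214 — worse by 10.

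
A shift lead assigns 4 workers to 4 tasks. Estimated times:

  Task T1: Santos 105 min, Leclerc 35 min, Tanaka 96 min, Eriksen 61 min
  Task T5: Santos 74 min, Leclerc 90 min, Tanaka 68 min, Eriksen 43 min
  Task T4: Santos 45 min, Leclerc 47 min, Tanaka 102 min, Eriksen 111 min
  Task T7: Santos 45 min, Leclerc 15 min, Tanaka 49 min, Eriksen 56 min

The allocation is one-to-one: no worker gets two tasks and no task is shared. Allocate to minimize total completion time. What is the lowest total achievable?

Minimum total: 172 min

This is a one-to-one assignment (minimum-cost bipartite matching).
Optimal: Santos→Task T4 (45 min), Leclerc→Task T1 (35 min), Tanaka→Task T7 (49 min), Eriksen→Task T5 (43 min) — total 45+35+49+43 = 172 min.
Min-entry greedy (repeatedly take the single cheapest remaining cell) gives 199 min, worse by 27.
Swapping Eriksen↔Santos (Eriksen→Task T4 111 min, Santos→Task T5 74 min) adds 97.
Checked against all permutations: 172 min is optimal.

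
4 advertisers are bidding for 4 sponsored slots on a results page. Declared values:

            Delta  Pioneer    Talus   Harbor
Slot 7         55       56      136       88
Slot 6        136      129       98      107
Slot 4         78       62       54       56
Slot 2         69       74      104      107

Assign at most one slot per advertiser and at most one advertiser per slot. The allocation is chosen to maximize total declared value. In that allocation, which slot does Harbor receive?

Harbor receives Slot 2.

This is a one-to-one assignment (maximum-weight bipartite matching).
Optimal: Delta→Slot 4 ($78), Pioneer→Slot 6 ($129), Talus→Slot 7 ($136), Harbor→Slot 2 ($107) — total 78+129+136+107 = $450.
Column-greedy (each slot in turn goes to its best remaining advertiser) gives $441, worse by 9.
Swapping Talus↔Harbor (Talus→Slot 2 $104, Harbor→Slot 7 $88) loses 51.
Checked against all permutations: $450 is optimal.
Harbor's own top slot is Slot 6 ($107), but forcing Harbor→Slot 6 and reassigning the rest optimally gives only $395 — worse by 55.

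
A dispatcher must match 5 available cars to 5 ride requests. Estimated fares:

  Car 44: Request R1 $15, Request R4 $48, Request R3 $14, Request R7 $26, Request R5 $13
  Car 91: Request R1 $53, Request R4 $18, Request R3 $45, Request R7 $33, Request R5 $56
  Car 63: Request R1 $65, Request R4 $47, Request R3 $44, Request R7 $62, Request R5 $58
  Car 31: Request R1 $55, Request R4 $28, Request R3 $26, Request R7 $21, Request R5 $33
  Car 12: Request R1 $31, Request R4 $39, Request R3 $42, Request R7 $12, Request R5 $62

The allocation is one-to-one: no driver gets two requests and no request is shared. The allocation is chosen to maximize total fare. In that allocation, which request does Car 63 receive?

Optimal: Car 44→Request R4 ($48), Car 91→Request R3 ($45), Car 63→Request R7 ($62), Car 31→Request R1 ($55), Car 12→Request R5 ($62) — total 48+45+62+55+62 = $272.
Row-greedy (each driver in turn takes its best remaining request) gives $207, worse by 65.
Car 63's own top request is Request R1 ($65), but forcing Car 63→Request R1 and reassigning the rest optimally gives only $241 — worse by 31.

Car 63 receives Request R7.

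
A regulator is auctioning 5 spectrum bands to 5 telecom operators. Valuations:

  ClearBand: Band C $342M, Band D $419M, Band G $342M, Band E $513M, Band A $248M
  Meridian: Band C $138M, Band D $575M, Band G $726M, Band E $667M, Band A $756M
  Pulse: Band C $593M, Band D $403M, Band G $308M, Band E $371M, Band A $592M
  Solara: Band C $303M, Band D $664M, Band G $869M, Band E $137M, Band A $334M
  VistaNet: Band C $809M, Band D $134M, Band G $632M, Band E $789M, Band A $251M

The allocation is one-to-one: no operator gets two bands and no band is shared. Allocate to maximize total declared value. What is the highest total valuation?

Optimal: ClearBand→Band D ($419M), Meridian→Band A ($756M), Pulse→Band C ($593M), Solara→Band G ($869M), VistaNet→Band E ($789M) — total 419+756+593+869+789 = $3426M.
Checked against all permutations: $3426M is optimal.

Max total: $3426M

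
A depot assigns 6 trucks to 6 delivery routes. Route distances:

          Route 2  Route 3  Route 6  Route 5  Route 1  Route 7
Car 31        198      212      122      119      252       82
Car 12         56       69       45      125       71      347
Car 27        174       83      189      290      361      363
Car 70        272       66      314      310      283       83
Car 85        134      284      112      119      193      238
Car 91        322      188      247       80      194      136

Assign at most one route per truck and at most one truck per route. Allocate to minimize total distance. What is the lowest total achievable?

Optimal: Car 31→Route 6 (122 km), Car 12→Route 1 (71 km), Car 27→Route 3 (83 km), Car 70→Route 7 (83 km), Car 85→Route 2 (134 km), Car 91→Route 5 (80 km) — total 122+71+83+83+134+80 = 573 km.
Min-entry greedy (repeatedly take the single cheapest remaining cell) gives 768 km, worse by 195.
Every other assignment is strictly worse.

Min total: 573 km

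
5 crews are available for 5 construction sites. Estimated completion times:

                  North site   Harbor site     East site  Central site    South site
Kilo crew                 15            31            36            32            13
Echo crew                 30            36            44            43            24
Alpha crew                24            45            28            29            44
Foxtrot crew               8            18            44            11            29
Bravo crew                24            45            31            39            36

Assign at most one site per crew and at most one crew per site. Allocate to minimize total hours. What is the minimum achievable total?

Minimum total: 112 hours

Optimal: Kilo crew→South site (13 hours), Echo crew→Harbor site (36 hours), Alpha crew→East site (28 hours), Foxtrot crew→Central site (11 hours), Bravo crew→North site (24 hours) — total 13+36+28+11+24 = 112 hours.
Min-entry greedy (repeatedly take the single cheapest remaining cell) gives 124 hours, worse by 12.
Next-best assignment: Kilo crew→South site, Echo crew→Harbor site, Alpha crew→North site, Foxtrot crew→Central site, Bravo crew→East site = 115 hours.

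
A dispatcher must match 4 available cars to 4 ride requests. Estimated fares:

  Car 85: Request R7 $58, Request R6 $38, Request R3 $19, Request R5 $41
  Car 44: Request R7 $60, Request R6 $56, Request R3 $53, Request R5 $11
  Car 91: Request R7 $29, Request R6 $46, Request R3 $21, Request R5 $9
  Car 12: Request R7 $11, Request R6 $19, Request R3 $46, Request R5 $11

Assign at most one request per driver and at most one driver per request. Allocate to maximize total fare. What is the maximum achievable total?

Maximum total: $193

This is a one-to-one assignment (maximum-weight bipartite matching).
Optimal: Car 85→Request R5 ($41), Car 44→Request R7 ($60), Car 91→Request R6 ($46), Car 12→Request R3 ($46) — total 41+60+46+46 = $193.
Row-greedy (each driver in turn takes its best remaining request) gives $146, worse by 47.
Next-best assignment: Car 85→Request R5, Car 44→Request R6, Car 91→Request R7, Car 12→Request R3 = $172.
No other one-to-one assignment exceeds $193.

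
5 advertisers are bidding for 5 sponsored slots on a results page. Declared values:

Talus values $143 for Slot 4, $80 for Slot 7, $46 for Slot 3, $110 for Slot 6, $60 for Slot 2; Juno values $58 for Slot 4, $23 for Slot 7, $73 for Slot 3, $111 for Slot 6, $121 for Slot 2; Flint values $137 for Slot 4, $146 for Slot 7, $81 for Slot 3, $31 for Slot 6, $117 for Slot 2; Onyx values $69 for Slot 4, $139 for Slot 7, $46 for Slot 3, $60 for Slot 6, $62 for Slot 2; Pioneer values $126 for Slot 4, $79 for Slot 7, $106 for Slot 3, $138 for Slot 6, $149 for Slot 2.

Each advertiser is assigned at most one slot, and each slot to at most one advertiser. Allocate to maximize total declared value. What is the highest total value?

Optimal: Talus→Slot 4 ($143), Juno→Slot 6 ($111), Flint→Slot 3 ($81), Onyx→Slot 7 ($139), Pioneer→Slot 2 ($149) — total 143+111+81+139+149 = $623.
Column-greedy (each slot in turn goes to its best remaining advertiser) gives $568, worse by 55.
Next-best assignment: Talus→Slot 4, Juno→Slot 2, Flint→Slot 3, Onyx→Slot 7, Pioneer→Slot 6 = $622.

Maximum total: $623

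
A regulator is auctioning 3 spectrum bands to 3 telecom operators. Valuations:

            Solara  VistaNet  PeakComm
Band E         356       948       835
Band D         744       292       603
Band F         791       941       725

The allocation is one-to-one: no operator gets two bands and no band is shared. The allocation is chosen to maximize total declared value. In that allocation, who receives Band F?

VistaNet receives Band F.

Optimal: Solara→Band D ($744M), VistaNet→Band F ($941M), PeakComm→Band E ($835M) — total 744+941+835 = $2520M.
Column-greedy (each band in turn goes to its best remaining operator) gives $2417M, worse by 103.
Next-best assignment: Solara→Band D, VistaNet→Band E, PeakComm→Band F = $2417M.
Swapping Solara↔PeakComm (Solara→Band E $356M, PeakComm→Band D $603M) loses 620.
VistaNet's own top band is Band E ($948M), but forcing VistaNet→Band E and reassigning the rest optimally gives only $2417M — worse by 103.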